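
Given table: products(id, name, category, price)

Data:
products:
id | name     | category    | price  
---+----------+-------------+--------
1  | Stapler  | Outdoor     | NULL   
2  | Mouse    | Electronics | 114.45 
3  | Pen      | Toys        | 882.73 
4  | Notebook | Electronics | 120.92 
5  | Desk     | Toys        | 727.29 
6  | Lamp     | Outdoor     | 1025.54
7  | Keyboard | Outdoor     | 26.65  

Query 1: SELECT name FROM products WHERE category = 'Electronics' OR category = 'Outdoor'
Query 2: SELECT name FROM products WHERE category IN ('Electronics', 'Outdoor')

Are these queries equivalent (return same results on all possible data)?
Yes, equivalent

Both queries return: [('Keyboard',), ('Lamp',), ('Mouse',), ('Notebook',), ('Stapler',)]

Reason: OR vs IN are equivalent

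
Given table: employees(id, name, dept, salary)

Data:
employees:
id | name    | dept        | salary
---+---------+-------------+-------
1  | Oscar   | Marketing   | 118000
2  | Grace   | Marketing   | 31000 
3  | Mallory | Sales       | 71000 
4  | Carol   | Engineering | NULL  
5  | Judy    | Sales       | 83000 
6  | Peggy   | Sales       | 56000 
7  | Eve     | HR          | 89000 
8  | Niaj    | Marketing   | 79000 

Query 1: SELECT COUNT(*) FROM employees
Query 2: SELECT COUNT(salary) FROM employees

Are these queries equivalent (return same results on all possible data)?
No, not equivalent

Query 1 returns: [(8,)]
Query 2 returns: [(7,)]

Reason: COUNT(*) includes NULLs, COUNT(column) excludes them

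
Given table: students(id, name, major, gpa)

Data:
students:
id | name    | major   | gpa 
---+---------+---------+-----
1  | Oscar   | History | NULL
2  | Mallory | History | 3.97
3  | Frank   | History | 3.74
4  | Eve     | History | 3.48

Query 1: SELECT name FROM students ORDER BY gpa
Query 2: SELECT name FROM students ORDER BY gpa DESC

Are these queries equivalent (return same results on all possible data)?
No, not equivalent

Query 1 returns: [('Oscar',), ('Eve',), ('Frank',), ('Mallory',)]
Query 2 returns: [('Mallory',), ('Frank',), ('Eve',), ('Oscar',)]

Reason: ASC vs DESC gives opposite ordering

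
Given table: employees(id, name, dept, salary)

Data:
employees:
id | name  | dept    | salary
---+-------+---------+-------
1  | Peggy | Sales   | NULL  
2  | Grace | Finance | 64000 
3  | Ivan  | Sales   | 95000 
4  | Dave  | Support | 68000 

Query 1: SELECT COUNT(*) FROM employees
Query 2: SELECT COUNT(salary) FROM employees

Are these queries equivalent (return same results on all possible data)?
No, not equivalent

Query 1 returns: [(4,)]
Query 2 returns: [(3,)]

Reason: COUNT(*) includes NULLs, COUNT(column) excludes them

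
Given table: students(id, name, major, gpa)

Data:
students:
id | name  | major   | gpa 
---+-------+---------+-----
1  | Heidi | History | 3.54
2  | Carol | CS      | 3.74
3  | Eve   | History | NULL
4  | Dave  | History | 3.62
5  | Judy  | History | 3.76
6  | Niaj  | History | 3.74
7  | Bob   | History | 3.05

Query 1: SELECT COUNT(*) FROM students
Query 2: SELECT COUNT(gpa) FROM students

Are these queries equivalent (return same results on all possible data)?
No, not equivalent

Query 1 returns: [(7,)]
Query 2 returns: [(6,)]

Reason: COUNT(*) includes NULLs, COUNT(column) excludes them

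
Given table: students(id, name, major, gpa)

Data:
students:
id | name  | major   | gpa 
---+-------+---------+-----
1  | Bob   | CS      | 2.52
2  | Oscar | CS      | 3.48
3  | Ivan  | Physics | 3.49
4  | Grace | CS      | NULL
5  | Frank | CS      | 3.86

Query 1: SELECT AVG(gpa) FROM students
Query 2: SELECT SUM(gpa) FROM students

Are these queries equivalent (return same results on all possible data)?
No, not equivalent

Query 1 returns: [(3.3375,)]
Query 2 returns: [(13.35,)]

Reason: AVG vs SUM give different aggregate values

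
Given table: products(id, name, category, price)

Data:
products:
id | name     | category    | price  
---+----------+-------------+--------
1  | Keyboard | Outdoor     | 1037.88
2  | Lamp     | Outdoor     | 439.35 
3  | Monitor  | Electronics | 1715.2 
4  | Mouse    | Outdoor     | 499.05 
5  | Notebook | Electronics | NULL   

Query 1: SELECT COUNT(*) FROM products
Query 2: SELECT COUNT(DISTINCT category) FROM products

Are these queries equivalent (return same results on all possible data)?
No, not equivalent

Query 1 returns: [(5,)]
Query 2 returns: [(2,)]

Reason: COUNT(*) counts rows, COUNT(DISTINCT category) counts unique categorys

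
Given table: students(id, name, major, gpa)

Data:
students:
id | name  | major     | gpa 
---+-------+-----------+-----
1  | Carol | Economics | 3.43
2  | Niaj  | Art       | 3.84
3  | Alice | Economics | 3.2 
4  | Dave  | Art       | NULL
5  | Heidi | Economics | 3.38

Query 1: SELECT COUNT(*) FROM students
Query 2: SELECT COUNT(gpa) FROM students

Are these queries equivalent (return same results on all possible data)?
No, not equivalent

Query 1 returns: [(5,)]
Query 2 returns: [(4,)]

Reason: COUNT(*) includes NULLs, COUNT(column) excludes them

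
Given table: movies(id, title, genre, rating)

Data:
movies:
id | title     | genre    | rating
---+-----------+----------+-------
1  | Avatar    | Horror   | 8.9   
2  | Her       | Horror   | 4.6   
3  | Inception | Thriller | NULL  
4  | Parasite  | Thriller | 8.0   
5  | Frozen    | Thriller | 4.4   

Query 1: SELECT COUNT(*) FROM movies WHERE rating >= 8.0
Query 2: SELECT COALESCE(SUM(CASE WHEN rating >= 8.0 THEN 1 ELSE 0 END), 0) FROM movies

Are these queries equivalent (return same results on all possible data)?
Yes, equivalent

Both queries return: [(2,)]

Reason: COUNT with WHERE vs conditional SUM (COALESCE handles empty-table NULL)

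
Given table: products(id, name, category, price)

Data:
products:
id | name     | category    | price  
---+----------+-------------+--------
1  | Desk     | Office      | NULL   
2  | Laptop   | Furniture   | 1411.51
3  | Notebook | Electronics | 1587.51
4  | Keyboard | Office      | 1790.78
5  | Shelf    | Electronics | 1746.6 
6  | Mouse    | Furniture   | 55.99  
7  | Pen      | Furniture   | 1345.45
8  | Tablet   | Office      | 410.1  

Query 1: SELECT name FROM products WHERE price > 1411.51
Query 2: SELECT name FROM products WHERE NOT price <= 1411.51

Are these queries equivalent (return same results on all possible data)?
Yes, equivalent

Both queries return: [('Keyboard',), ('Notebook',), ('Shelf',)]

Reason: Both filter price > 1411.51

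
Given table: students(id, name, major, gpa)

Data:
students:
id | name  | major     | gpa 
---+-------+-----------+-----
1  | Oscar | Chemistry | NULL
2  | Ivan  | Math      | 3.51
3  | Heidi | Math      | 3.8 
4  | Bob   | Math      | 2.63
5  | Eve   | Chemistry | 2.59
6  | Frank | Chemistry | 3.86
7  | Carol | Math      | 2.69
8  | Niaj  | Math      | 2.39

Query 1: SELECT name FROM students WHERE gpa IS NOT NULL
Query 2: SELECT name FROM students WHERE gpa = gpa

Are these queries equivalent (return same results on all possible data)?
Yes, equivalent

Both queries return: [('Bob',), ('Carol',), ('Eve',), ('Frank',), ('Heidi',), ('Ivan',), ('Niaj',)]

Reason: IS NOT NULL vs self-equality (both exclude NULLs)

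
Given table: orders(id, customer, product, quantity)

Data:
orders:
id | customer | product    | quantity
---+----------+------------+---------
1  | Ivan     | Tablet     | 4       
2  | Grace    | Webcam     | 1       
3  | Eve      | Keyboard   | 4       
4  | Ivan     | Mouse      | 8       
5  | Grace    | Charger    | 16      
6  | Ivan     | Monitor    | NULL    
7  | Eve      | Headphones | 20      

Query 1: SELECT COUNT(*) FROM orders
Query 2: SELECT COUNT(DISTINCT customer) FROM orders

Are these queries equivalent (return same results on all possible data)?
No, not equivalent

Query 1 returns: [(7,)]
Query 2 returns: [(3,)]

Reason: COUNT(*) counts rows, COUNT(DISTINCT customer) counts unique customers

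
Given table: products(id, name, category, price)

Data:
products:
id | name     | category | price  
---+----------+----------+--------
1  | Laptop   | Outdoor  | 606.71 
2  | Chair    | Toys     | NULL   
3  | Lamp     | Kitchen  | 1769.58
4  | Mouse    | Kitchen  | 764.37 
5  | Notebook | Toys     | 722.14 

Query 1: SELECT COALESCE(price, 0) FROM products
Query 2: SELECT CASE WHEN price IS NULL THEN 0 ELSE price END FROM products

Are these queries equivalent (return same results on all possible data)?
Yes, equivalent

Both queries return: [(0,), (606.71,), (722.14,), (764.37,), (1769.58,)]

Reason: COALESCE vs CASE for NULL handling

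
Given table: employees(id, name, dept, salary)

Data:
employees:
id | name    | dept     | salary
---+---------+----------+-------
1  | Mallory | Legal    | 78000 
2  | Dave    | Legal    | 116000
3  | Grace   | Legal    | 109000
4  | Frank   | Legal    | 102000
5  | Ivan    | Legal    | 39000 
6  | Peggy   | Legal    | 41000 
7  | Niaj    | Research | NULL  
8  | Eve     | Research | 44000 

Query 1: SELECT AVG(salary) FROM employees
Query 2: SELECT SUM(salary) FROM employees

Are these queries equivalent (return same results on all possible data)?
No, not equivalent

Query 1 returns: [(75571.42857142857,)]
Query 2 returns: [(529000,)]

Reason: AVG vs SUM give different aggregate values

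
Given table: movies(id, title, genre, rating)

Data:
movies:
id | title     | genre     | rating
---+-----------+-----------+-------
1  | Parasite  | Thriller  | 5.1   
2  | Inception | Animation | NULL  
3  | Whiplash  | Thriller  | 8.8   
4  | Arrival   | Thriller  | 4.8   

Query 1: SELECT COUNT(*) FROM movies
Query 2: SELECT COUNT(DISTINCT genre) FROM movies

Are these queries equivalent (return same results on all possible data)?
No, not equivalent

Query 1 returns: [(4,)]
Query 2 returns: [(2,)]

Reason: COUNT(*) counts rows, COUNT(DISTINCT genre) counts unique genres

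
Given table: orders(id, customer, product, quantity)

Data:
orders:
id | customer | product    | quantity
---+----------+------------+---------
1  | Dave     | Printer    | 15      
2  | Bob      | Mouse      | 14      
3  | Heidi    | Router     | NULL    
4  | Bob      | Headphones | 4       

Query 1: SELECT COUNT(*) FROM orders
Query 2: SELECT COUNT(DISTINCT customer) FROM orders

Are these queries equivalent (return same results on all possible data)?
No, not equivalent

Query 1 returns: [(4,)]
Query 2 returns: [(3,)]

Reason: COUNT(*) counts rows, COUNT(DISTINCT customer) counts unique customers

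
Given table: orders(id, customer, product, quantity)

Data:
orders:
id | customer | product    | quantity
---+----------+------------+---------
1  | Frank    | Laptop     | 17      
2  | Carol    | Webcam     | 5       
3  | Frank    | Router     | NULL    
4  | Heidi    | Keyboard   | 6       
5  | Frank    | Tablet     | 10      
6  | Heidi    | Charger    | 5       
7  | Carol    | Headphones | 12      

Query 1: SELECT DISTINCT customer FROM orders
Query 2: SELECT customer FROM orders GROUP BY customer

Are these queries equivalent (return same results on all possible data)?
Yes, equivalent

Both queries return: [('Carol',), ('Frank',), ('Heidi',)]

Reason: Both get unique customers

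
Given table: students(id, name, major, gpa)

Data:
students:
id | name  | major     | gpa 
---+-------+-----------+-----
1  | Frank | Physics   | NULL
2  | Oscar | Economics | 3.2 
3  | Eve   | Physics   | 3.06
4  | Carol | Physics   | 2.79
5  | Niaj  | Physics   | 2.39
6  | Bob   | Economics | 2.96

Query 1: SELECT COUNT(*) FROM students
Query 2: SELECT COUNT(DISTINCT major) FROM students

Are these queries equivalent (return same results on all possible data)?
No, not equivalent

Query 1 returns: [(6,)]
Query 2 returns: [(2,)]

Reason: COUNT(*) counts rows, COUNT(DISTINCT major) counts unique majors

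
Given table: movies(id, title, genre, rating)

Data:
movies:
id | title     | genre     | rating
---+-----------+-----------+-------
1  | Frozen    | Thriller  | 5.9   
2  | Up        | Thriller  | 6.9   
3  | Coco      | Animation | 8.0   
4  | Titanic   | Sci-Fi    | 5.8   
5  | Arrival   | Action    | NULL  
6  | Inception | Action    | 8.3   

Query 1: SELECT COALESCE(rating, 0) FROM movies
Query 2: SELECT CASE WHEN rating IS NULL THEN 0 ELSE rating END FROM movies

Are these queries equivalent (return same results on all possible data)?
Yes, equivalent

Both queries return: [(0,), (5.8,), (5.9,), (6.9,), (8.0,), (8.3,)]

Reason: COALESCE vs CASE for NULL handling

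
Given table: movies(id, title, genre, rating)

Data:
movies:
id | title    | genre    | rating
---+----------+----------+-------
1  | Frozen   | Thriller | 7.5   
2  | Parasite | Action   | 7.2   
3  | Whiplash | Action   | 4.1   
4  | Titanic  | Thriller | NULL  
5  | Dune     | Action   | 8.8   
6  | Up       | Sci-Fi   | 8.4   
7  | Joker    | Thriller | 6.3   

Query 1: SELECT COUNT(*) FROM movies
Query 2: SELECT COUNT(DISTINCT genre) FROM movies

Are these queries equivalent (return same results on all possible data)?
No, not equivalent

Query 1 returns: [(7,)]
Query 2 returns: [(3,)]

Reason: COUNT(*) counts rows, COUNT(DISTINCT genre) counts unique genres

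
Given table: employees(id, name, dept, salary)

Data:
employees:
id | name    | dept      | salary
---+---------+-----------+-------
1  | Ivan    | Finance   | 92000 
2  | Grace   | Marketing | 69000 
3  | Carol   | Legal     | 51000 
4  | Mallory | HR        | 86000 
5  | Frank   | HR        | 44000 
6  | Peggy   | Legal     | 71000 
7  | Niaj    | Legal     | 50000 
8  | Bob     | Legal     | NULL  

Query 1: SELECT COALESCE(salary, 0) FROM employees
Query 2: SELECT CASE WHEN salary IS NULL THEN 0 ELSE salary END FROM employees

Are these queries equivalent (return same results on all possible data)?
Yes, equivalent

Both queries return: [(0,), (44000,), (50000,), (51000,), (69000,), (71000,), (86000,), (92000,)]

Reason: COALESCE vs CASE for NULL handling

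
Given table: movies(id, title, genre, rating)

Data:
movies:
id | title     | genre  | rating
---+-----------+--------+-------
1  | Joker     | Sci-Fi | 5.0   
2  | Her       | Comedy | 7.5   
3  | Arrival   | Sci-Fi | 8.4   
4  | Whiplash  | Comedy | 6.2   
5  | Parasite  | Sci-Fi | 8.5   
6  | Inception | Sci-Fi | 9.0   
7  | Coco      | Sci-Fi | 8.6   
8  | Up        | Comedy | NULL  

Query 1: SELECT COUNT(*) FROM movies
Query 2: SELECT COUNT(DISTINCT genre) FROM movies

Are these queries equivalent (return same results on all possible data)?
No, not equivalent

Query 1 returns: [(8,)]
Query 2 returns: [(2,)]

Reason: COUNT(*) counts rows, COUNT(DISTINCT genre) counts unique genres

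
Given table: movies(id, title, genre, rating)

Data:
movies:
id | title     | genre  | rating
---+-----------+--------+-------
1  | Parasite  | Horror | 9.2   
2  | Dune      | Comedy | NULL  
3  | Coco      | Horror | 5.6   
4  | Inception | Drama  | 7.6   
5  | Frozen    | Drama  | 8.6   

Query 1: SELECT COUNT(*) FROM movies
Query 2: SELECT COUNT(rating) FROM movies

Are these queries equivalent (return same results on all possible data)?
No, not equivalent

Query 1 returns: [(5,)]
Query 2 returns: [(4,)]

Reason: COUNT(*) includes NULLs, COUNT(column) excludes them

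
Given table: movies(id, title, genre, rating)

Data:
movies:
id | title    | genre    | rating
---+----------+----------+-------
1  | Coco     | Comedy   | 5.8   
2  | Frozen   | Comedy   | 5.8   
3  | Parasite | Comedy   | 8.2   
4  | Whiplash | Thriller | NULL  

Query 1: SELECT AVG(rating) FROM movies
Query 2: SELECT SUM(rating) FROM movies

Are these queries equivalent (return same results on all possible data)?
No, not equivalent

Query 1 returns: [(6.599999999999999,)]
Query 2 returns: [(19.799999999999997,)]

Reason: AVG vs SUM give different aggregate values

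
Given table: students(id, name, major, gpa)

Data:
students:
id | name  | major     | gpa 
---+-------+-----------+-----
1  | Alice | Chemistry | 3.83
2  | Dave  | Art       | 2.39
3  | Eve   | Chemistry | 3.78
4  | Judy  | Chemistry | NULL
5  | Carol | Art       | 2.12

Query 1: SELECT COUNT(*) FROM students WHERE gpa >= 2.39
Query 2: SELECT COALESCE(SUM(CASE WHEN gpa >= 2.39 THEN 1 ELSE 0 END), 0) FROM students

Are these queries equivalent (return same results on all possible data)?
Yes, equivalent

Both queries return: [(3,)]

Reason: COUNT with WHERE vs conditional SUM (COALESCE handles empty-table NULL)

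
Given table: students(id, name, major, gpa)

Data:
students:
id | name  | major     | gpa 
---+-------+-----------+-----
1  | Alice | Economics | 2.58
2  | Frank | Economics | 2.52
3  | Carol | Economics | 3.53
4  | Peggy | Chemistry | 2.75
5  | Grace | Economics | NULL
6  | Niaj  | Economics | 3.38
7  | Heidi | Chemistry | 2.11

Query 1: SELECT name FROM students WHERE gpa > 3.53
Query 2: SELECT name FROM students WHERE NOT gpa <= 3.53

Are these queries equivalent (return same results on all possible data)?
Yes, equivalent

Both queries return: []

Reason: Both filter gpa > 3.53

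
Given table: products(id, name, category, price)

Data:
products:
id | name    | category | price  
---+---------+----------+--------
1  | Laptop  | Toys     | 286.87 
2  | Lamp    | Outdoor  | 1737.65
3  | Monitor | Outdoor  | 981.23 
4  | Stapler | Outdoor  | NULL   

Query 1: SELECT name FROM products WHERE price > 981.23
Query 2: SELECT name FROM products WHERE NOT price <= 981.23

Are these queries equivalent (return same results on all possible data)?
Yes, equivalent

Both queries return: [('Lamp',)]

Reason: Both filter price > 981.23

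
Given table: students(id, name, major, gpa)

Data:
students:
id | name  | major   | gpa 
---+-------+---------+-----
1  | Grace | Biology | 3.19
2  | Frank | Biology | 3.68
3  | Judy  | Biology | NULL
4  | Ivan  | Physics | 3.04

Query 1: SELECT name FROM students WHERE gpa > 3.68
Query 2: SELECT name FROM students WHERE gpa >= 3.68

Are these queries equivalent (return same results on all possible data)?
No, not equivalent

Query 1 returns: []
Query 2 returns: [('Frank',)]

Reason: > vs >= gives different results when gpa = 3.68 exists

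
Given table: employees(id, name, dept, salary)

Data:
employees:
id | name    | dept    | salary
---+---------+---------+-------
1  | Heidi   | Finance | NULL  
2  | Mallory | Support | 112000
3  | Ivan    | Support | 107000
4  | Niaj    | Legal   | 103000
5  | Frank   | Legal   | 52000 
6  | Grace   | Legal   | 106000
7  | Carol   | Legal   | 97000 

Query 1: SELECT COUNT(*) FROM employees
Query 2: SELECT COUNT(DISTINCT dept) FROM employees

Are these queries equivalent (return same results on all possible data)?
No, not equivalent

Query 1 returns: [(7,)]
Query 2 returns: [(3,)]

Reason: COUNT(*) counts rows, COUNT(DISTINCT dept) counts unique depts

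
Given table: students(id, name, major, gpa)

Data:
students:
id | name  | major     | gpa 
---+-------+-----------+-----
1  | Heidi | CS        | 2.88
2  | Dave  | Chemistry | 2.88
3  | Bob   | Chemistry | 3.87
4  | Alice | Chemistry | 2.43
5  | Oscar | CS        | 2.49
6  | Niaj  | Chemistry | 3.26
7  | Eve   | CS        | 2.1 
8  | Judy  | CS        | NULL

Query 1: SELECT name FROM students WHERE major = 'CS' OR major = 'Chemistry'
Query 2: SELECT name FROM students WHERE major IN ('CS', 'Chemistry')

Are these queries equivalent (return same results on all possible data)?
Yes, equivalent

Both queries return: [('Alice',), ('Bob',), ('Dave',), ('Eve',), ('Heidi',), ('Judy',), ('Niaj',), ('Oscar',)]

Reason: OR vs IN are equivalent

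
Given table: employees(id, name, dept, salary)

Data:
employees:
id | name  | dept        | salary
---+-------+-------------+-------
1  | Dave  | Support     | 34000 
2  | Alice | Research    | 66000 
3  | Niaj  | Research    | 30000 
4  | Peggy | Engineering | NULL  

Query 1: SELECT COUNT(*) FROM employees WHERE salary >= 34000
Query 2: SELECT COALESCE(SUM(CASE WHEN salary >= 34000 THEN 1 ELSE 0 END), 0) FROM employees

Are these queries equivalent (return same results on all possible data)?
Yes, equivalent

Both queries return: [(2,)]

Reason: COUNT with WHERE vs conditional SUM (COALESCE handles empty-table NULL)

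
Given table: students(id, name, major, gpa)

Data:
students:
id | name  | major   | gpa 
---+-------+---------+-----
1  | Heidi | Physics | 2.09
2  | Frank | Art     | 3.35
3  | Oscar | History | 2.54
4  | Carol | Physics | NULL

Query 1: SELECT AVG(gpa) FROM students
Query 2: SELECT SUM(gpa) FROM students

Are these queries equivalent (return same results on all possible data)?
No, not equivalent

Query 1 returns: [(2.66,)]
Query 2 returns: [(7.98,)]

Reason: AVG vs SUM give different aggregate values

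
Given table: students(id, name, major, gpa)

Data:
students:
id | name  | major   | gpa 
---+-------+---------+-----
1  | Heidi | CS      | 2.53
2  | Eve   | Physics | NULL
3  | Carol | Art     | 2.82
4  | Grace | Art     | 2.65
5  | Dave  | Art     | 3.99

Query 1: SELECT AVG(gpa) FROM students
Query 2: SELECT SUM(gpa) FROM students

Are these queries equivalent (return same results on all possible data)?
No, not equivalent

Query 1 returns: [(2.9975,)]
Query 2 returns: [(11.99,)]

Reason: AVG vs SUM give different aggregate values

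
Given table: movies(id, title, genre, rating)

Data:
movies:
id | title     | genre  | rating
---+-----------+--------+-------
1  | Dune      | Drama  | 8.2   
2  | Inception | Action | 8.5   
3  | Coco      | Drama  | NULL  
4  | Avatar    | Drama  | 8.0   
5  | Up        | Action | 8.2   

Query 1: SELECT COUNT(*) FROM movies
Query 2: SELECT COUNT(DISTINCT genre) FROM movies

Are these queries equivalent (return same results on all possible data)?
No, not equivalent

Query 1 returns: [(5,)]
Query 2 returns: [(2,)]

Reason: COUNT(*) counts rows, COUNT(DISTINCT genre) counts unique genres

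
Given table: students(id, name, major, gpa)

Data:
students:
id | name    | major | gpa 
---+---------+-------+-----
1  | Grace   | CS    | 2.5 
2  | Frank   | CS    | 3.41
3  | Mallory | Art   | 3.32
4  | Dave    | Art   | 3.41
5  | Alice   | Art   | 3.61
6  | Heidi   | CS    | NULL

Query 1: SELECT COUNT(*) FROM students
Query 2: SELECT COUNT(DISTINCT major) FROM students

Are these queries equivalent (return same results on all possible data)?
No, not equivalent

Query 1 returns: [(6,)]
Query 2 returns: [(2,)]

Reason: COUNT(*) counts rows, COUNT(DISTINCT major) counts unique majors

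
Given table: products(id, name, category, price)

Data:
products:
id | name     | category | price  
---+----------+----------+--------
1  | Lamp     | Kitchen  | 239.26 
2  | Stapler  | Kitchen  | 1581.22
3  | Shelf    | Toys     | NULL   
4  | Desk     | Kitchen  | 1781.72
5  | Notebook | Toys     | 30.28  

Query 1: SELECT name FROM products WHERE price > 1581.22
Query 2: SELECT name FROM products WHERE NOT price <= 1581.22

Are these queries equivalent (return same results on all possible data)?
Yes, equivalent

Both queries return: [('Desk',)]

Reason: Both filter price > 1581.22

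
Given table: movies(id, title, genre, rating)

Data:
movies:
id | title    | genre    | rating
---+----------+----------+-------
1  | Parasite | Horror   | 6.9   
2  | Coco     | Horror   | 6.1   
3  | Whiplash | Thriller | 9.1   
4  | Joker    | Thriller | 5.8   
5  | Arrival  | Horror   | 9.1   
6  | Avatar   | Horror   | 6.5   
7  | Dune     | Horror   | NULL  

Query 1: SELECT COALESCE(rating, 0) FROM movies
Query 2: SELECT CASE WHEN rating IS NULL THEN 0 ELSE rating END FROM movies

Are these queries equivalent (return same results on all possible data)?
Yes, equivalent

Both queries return: [(0,), (5.8,), (6.1,), (6.5,), (6.9,), (9.1,), (9.1,)]

Reason: COALESCE vs CASE for NULL handling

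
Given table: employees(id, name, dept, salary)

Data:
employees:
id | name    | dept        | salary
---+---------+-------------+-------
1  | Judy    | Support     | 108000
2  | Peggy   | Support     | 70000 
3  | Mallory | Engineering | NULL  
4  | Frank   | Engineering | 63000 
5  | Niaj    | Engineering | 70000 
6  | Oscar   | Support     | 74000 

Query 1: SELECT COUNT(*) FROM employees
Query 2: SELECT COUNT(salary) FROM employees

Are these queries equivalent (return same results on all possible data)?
No, not equivalent

Query 1 returns: [(6,)]
Query 2 returns: [(5,)]

Reason: COUNT(*) includes NULLs, COUNT(column) excludes them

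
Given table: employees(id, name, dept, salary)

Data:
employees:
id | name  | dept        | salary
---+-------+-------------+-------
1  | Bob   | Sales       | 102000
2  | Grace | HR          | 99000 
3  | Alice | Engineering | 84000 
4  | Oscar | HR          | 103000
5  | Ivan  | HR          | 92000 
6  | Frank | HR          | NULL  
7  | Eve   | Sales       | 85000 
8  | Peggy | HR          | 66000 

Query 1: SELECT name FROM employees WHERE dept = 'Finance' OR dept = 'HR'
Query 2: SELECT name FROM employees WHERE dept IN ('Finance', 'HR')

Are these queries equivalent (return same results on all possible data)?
Yes, equivalent

Both queries return: [('Frank',), ('Grace',), ('Ivan',), ('Oscar',), ('Peggy',)]

Reason: OR vs IN are equivalent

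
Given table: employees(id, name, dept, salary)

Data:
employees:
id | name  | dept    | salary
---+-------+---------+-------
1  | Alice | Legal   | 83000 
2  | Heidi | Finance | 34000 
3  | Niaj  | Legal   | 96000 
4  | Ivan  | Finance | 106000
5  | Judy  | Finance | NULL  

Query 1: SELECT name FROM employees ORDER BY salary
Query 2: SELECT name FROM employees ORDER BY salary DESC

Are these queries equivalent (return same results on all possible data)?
No, not equivalent

Query 1 returns: [('Judy',), ('Heidi',), ('Alice',), ('Niaj',), ('Ivan',)]
Query 2 returns: [('Ivan',), ('Niaj',), ('Alice',), ('Heidi',), ('Judy',)]

Reason: ASC vs DESC gives opposite ordering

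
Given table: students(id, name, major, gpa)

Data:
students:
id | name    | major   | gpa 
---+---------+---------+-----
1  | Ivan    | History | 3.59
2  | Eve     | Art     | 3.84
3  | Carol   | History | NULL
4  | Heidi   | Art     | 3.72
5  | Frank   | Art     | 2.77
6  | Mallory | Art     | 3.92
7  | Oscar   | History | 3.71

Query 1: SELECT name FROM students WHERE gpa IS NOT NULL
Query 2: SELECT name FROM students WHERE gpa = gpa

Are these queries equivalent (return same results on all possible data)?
Yes, equivalent

Both queries return: [('Eve',), ('Frank',), ('Heidi',), ('Ivan',), ('Mallory',), ('Oscar',)]

Reason: IS NOT NULL vs self-equality (both exclude NULLs)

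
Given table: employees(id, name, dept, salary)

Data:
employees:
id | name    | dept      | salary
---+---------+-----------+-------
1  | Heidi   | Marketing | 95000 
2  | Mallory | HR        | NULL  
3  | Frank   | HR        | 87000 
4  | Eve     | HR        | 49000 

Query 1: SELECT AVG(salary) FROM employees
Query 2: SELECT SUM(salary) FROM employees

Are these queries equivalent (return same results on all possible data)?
No, not equivalent

Query 1 returns: [(77000.0,)]
Query 2 returns: [(231000,)]

Reason: AVG vs SUM give different aggregate values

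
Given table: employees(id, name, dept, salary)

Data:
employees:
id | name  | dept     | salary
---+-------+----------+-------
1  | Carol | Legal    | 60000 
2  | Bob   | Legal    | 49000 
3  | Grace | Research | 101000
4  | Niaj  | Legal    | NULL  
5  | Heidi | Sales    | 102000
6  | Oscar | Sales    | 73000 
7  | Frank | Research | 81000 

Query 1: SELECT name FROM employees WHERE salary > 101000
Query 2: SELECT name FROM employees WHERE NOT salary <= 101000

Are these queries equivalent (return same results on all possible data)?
Yes, equivalent

Both queries return: [('Heidi',)]

Reason: Both filter salary > 101000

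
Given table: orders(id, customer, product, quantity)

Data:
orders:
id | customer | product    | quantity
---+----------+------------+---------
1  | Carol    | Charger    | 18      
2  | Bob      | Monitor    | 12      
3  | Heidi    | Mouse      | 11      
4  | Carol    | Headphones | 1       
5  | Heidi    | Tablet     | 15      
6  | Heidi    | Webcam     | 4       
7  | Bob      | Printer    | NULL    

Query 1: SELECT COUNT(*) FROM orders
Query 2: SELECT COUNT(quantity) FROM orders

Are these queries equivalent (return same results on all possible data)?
No, not equivalent

Query 1 returns: [(7,)]
Query 2 returns: [(6,)]

Reason: COUNT(*) includes NULLs, COUNT(column) excludes them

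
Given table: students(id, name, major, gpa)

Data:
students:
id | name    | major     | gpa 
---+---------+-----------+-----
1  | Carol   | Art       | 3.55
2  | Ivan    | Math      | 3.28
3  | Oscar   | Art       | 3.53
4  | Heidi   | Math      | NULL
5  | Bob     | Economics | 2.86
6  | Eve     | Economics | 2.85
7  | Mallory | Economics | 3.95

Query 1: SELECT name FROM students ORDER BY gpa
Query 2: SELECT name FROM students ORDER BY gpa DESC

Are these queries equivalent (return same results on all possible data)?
No, not equivalent

Query 1 returns: [('Heidi',), ('Eve',), ('Bob',), ('Ivan',), ('Oscar',), ('Carol',), ('Mallory',)]
Query 2 returns: [('Mallory',), ('Carol',), ('Oscar',), ('Ivan',), ('Bob',), ('Eve',), ('Heidi',)]

Reason: ASC vs DESC gives opposite ordering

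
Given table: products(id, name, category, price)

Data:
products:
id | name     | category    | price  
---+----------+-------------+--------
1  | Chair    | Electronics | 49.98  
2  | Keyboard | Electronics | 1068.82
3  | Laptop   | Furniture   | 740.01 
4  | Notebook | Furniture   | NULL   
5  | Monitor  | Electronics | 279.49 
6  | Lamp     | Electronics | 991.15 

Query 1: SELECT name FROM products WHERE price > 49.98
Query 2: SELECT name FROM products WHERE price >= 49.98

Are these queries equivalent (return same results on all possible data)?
No, not equivalent

Query 1 returns: [('Keyboard',), ('Laptop',), ('Monitor',), ('Lamp',)]
Query 2 returns: [('Chair',), ('Keyboard',), ('Laptop',), ('Monitor',), ('Lamp',)]

Reason: > vs >= gives different results when price = 49.98 exists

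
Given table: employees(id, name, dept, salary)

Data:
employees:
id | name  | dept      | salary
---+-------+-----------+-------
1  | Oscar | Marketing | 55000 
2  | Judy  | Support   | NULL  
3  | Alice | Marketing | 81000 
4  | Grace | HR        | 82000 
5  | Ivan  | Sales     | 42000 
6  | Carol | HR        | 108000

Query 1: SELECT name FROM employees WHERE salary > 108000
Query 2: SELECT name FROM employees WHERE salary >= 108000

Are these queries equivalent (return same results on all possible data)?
No, not equivalent

Query 1 returns: []
Query 2 returns: [('Carol',)]

Reason: > vs >= gives different results when salary = 108000 exists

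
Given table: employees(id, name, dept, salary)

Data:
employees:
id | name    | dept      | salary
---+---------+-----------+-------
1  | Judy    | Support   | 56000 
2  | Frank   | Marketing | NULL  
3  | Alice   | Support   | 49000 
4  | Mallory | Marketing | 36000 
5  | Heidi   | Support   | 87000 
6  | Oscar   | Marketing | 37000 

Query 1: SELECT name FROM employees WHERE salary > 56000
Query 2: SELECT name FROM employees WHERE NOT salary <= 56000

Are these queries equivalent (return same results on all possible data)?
Yes, equivalent

Both queries return: [('Heidi',)]

Reason: Both filter salary > 56000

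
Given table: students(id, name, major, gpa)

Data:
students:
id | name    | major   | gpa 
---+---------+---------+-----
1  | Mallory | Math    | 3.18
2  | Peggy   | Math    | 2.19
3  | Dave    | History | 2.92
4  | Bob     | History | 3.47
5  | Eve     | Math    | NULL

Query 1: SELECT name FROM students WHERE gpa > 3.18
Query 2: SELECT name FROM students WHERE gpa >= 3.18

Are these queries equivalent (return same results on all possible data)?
No, not equivalent

Query 1 returns: [('Bob',)]
Query 2 returns: [('Mallory',), ('Bob',)]

Reason: > vs >= gives different results when gpa = 3.18 exists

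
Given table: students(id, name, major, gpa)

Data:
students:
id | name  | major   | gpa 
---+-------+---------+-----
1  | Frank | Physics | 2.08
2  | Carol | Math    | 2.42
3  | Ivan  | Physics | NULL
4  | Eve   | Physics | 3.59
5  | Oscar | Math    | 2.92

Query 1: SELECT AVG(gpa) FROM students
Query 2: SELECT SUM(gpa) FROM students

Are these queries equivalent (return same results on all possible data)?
No, not equivalent

Query 1 returns: [(2.7525,)]
Query 2 returns: [(11.01,)]

Reason: AVG vs SUM give different aggregate values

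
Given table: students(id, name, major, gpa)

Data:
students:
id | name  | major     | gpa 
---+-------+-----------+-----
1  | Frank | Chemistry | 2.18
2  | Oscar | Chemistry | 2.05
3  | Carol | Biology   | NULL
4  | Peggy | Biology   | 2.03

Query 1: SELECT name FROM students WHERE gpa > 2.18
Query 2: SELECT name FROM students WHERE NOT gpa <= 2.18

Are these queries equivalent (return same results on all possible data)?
Yes, equivalent

Both queries return: []

Reason: Both filter gpa > 2.18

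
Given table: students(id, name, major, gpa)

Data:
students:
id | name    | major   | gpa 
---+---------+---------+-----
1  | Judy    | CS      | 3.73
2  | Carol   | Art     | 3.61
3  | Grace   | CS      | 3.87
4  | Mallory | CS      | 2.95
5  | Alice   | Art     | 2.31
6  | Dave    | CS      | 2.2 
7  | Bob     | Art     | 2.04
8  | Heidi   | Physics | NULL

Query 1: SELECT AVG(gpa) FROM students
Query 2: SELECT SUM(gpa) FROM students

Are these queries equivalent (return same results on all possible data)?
No, not equivalent

Query 1 returns: [(2.9585714285714286,)]
Query 2 returns: [(20.71,)]

Reason: AVG vs SUM give different aggregate values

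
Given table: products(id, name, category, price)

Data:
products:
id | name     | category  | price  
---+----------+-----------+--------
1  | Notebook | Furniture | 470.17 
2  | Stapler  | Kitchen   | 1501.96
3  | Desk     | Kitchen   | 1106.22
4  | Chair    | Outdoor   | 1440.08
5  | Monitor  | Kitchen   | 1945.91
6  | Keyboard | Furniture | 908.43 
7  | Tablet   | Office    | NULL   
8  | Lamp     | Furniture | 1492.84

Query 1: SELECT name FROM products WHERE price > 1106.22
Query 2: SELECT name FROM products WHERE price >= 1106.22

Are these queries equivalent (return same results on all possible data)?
No, not equivalent

Query 1 returns: [('Stapler',), ('Chair',), ('Monitor',), ('Lamp',)]
Query 2 returns: [('Stapler',), ('Desk',), ('Chair',), ('Monitor',), ('Lamp',)]

Reason: > vs >= gives different results when price = 1106.22 exists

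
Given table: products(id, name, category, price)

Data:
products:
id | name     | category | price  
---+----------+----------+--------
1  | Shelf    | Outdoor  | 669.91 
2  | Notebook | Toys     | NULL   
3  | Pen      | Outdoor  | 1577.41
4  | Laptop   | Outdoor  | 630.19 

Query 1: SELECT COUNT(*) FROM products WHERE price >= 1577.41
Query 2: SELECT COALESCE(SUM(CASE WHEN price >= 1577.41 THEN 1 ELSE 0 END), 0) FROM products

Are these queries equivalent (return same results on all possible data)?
Yes, equivalent

Both queries return: [(1,)]

Reason: COUNT with WHERE vs conditional SUM (COALESCE handles empty-table NULL)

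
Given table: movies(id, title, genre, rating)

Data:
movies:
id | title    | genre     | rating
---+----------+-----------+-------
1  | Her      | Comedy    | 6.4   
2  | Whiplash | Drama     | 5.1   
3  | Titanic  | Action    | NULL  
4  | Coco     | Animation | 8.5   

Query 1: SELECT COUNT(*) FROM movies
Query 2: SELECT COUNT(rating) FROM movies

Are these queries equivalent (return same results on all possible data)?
No, not equivalent

Query 1 returns: [(4,)]
Query 2 returns: [(3,)]

Reason: COUNT(*) includes NULLs, COUNT(column) excludes them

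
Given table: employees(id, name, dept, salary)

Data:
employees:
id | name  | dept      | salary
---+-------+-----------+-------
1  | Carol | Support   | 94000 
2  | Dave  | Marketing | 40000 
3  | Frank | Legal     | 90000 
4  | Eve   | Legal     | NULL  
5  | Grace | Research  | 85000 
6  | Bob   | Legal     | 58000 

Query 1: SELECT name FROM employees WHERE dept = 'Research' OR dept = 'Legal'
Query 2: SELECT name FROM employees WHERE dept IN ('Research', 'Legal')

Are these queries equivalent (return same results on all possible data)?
Yes, equivalent

Both queries return: [('Bob',), ('Eve',), ('Frank',), ('Grace',)]

Reason: OR vs IN are equivalent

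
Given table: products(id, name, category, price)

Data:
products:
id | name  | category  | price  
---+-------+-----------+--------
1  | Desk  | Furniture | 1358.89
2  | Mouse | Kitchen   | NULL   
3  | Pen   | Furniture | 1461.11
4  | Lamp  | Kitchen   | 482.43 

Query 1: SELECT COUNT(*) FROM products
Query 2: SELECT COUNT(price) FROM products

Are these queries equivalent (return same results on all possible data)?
No, not equivalent

Query 1 returns: [(4,)]
Query 2 returns: [(3,)]

Reason: COUNT(*) includes NULLs, COUNT(column) excludes them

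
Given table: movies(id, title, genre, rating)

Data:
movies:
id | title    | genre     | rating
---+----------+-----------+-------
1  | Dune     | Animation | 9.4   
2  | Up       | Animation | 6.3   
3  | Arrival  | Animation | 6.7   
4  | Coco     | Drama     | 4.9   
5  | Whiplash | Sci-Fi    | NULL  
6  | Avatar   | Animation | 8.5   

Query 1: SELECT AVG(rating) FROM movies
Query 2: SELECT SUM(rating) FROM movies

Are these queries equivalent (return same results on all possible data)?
No, not equivalent

Query 1 returns: [(7.159999999999999,)]
Query 2 returns: [(35.8,)]

Reason: AVG vs SUM give different aggregate values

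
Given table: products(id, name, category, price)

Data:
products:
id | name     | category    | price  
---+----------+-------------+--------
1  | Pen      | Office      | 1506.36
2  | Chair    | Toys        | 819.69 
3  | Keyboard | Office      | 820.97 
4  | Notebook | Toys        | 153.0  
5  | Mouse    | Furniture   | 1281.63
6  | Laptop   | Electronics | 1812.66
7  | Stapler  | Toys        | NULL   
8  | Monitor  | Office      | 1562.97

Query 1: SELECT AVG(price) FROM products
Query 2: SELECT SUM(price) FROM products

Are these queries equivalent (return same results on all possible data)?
No, not equivalent

Query 1 returns: [(1136.7542857142857,)]
Query 2 returns: [(7957.280000000001,)]

Reason: AVG vs SUM give different aggregate values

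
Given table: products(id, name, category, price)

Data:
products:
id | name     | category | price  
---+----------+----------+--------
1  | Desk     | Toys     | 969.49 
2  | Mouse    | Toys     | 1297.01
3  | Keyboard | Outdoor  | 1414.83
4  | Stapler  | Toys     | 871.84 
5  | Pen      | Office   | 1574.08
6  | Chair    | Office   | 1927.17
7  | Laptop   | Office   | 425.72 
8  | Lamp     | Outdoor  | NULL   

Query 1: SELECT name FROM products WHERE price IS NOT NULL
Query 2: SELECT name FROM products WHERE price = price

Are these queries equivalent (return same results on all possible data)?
Yes, equivalent

Both queries return: [('Chair',), ('Desk',), ('Keyboard',), ('Laptop',), ('Mouse',), ('Pen',), ('Stapler',)]

Reason: IS NOT NULL vs self-equality (both exclude NULLs)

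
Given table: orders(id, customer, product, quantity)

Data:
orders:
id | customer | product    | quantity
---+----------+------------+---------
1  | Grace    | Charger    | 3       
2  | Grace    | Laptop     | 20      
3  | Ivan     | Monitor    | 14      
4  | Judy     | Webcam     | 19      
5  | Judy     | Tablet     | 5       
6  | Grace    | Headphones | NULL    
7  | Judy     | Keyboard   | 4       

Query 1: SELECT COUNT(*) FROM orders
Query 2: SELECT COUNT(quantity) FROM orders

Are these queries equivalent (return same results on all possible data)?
No, not equivalent

Query 1 returns: [(7,)]
Query 2 returns: [(6,)]

Reason: COUNT(*) includes NULLs, COUNT(column) excludes them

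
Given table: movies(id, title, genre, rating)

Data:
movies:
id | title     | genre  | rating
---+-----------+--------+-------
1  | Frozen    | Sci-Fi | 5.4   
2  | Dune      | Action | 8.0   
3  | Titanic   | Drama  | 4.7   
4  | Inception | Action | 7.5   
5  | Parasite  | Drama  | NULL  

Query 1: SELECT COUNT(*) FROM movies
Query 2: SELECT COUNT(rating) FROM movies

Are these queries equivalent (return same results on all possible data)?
No, not equivalent

Query 1 returns: [(5,)]
Query 2 returns: [(4,)]

Reason: COUNT(*) includes NULLs, COUNT(column) excludes them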